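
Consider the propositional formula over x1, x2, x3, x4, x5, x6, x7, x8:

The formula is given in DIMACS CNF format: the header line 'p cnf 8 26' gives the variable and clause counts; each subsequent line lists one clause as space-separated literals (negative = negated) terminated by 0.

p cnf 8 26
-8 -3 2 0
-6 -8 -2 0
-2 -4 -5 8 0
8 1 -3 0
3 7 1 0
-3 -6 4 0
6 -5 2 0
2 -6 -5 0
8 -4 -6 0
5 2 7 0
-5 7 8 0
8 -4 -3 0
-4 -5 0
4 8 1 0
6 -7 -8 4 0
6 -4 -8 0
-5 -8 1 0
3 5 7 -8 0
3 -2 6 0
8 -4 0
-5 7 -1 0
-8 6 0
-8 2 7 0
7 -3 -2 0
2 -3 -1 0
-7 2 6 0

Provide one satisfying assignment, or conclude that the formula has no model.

Try x4 = False.
Try x3 = False.
Try x7 = True.
Try x8 = False.
From the singleton clause (x1), x1 = True.
Try x2 = True.
From the singleton clause (x6), x6 = True.
All clauses hold; x5 can take either value.

x1 ↦ True, x2 ↦ True, x3 ↦ False, x4 ↦ False, x5 ↦ True, x6 ↦ True, x7 ↦ True, x8 ↦ False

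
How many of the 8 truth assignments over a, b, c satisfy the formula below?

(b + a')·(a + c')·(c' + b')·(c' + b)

3

There are 2^3 = 8 truth assignments over (a, b, c).
Check each against the 4 clauses (columns in the order a, b, c):
  F F F  ✓ satisfies all
  F F T  ✗ fails (a + c')
  F T F  ✓ satisfies all
  F T T  ✗ fails (a + c')
  T F F  ✗ fails (b + a')
  T F T  ✗ fails (b + a')
  T T F  ✓ satisfies all
  T T T  ✗ fails (c' + b')
3 of the 8 rows are models.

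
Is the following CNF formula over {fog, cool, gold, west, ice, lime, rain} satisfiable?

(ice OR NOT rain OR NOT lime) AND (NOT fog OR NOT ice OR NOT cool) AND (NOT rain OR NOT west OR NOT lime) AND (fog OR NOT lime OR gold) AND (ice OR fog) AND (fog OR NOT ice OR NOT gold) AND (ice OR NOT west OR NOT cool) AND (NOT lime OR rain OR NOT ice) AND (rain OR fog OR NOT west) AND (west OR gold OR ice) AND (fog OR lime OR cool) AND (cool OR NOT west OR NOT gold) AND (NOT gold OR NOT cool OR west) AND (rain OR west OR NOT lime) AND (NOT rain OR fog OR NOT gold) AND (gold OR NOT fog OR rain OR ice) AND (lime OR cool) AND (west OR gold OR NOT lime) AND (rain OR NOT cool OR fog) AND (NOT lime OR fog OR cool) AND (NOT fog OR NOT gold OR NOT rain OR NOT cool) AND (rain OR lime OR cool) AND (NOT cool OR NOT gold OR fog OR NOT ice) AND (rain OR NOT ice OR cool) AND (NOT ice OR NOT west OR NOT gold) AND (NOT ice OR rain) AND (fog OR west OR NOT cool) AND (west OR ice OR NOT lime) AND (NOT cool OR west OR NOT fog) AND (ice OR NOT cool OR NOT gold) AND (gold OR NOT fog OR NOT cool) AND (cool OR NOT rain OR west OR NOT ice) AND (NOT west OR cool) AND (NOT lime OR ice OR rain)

Try ice = true.
The clause (rain) is unit, so rain = true.
Try fog = false.
The clause (NOT gold) is unit, so gold = false.
The clause (NOT lime) is unit, so lime = false.
The clause (cool) is unit, so cool = true.
The clause (west) is unit, so west = true.
This assignment satisfies each clause.
A satisfying assignment: fog: false,  cool: true,  gold: false,  west: true,  ice: true,  lime: false,  rain: true.

Satisfiable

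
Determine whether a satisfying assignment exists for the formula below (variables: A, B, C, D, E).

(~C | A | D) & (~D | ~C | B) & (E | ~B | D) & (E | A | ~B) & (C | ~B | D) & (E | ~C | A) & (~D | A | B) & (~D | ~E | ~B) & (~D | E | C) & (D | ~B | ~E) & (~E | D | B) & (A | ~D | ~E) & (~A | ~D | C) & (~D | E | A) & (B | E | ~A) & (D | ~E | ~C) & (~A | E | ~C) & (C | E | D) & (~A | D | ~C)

Suppose C = 0.
Suppose B = 0.
Suppose D = 0.
The clause (~E) is unit, so E = 0.
That conflicts with the unit clause (E).
Backtrack on D: now try D = 1.
The clause (A) is unit, so A = 1.
That conflicts with the unit clause (~A).
Either choice for D ends in contradiction.
Backtrack on B: now try B = 1.
The clause (D) is unit, so D = 1.
The clause (~E) is unit, so E = 0.
That conflicts with the unit clause (E).
Either choice for B ends in contradiction.
Backtrack on C: now try C = 1.
Suppose A = 1.
The clause (E) is unit, so E = 1.
The clause (D) is unit, so D = 1.
The clause (B) is unit, so B = 1.
That conflicts with the unit clause (~B).
Backtrack on A: now try A = 0.
The clause (D) is unit, so D = 1.
The clause (B) is unit, so B = 1.
The clause (E) is unit, so E = 1.
That conflicts with the unit clause (~E).
Either choice for A ends in contradiction.
Either choice for C ends in contradiction.
No assignment satisfies every clause.

No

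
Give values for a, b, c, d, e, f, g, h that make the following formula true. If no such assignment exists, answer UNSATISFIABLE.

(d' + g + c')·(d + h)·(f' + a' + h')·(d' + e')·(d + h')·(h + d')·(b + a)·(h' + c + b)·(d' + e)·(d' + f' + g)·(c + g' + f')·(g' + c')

UNSATISFIABLE

Try d = 1.
(e') alone gives e = 0.
Now (e) is unsatisfied and unit — conflict.
So d must be the other value — set d = 0.
(h) alone gives h = 1.
Now (h') is unsatisfied and unit — conflict.
Neither d = 1 nor d = 0 works.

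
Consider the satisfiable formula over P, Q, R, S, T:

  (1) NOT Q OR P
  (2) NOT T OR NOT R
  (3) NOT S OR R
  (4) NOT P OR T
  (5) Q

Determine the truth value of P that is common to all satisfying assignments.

Suppose P = false.
From the singleton clause (NOT Q), Q = false.
But (Q) is also a unit clause — contradiction.
So every satisfying assignment has P = True.

True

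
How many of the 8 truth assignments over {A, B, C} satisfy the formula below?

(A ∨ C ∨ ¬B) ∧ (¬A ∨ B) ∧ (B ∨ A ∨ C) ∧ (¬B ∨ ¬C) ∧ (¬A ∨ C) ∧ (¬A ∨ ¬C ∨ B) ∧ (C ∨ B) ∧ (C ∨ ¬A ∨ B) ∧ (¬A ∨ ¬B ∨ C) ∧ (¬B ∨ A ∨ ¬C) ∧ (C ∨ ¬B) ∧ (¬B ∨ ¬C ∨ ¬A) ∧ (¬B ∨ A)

There are 2^3 = 8 truth assignments over (A, B, C).
Check each against the 13 clauses (columns in the order A, B, C):
  F F F  ✗ fails (B ∨ A ∨ C)
  F F T  ✓ satisfies all
  F T F  ✗ fails (A ∨ C ∨ ¬B)
  F T T  ✗ fails (¬B ∨ ¬C)
  T F F  ✗ fails (¬A ∨ B)
  T F T  ✗ fails (¬A ∨ B)
  T T F  ✗ fails (¬A ∨ C)
  T T T  ✗ fails (¬B ∨ ¬C)
1 of the 8 rows is a model.

1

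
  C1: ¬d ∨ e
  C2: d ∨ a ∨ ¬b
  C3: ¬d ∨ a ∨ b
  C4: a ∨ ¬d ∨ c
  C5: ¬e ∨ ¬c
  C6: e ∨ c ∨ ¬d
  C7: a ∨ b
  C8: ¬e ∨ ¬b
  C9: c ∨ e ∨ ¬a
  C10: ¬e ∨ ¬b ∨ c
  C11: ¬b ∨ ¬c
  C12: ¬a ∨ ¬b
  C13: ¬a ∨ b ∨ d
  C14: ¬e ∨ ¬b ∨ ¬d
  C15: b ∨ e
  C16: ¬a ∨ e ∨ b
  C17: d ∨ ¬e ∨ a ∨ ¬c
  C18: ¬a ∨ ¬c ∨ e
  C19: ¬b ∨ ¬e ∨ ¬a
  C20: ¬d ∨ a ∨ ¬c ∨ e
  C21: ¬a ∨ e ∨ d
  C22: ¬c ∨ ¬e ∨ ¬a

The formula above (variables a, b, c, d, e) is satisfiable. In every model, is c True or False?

Suppose c = True.
From the singleton clause (¬e), e = False.
From the singleton clause (¬d), d = False.
From the singleton clause (¬b), b = False.
Now (b) is unsatisfied and unit — conflict.
So every satisfying assignment has c = False.

False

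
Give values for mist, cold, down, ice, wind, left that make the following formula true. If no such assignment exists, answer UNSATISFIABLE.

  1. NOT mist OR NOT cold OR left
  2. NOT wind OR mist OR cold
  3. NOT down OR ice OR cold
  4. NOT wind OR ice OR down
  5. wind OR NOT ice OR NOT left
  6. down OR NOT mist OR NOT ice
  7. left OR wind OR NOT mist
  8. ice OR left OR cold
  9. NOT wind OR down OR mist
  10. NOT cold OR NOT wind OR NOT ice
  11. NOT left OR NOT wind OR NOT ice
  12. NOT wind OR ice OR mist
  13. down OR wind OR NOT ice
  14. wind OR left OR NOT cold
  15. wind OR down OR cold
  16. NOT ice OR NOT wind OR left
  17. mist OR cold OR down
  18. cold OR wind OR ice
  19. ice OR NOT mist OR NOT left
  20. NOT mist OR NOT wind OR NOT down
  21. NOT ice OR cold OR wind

Branch on mist: set mist = false.
Branch on wind: set wind = false.
Branch on ice: set ice = false.
Unit clause (cold) forces cold = true.
Unit clause (left) forces left = true.
Every clause is now satisfied; down is unconstrained.

mist: false,  cold: true,  down: true,  ice: false,  wind: false,  left: true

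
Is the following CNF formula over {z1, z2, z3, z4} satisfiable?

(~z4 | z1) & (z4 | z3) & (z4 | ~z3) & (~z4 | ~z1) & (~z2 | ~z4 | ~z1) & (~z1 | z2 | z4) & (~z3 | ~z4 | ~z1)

Case z4 = 0:
(z3) alone gives z3 = 1.
Now (~z3) is unsatisfied and unit — conflict.
Backtrack on z4: now try z4 = 1.
(z1) alone gives z1 = 1.
Now (~z1) is unsatisfied and unit — conflict.
Neither z4 = 1 nor z4 = 0 works.
No assignment satisfies every clause.

No, unsatisfiable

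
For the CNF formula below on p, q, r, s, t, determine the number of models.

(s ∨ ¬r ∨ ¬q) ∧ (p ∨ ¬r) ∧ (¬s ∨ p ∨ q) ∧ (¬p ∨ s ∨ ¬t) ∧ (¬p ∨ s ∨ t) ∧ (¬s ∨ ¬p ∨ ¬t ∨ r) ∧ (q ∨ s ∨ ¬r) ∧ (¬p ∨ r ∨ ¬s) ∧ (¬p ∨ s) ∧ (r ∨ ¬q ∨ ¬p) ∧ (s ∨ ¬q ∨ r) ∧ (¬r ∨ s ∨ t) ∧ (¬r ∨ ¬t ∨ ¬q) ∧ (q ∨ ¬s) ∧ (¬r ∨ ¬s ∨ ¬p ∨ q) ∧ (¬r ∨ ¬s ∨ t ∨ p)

There are 2^5 = 32 truth assignments over (p, q, r, s, t).
Split on q. With q = True, the clauses containing q are satisfied and ¬q drops from the rest; 3 of the 2^4 = 16 assignments to the other variables satisfy what remains.
With q = False, by the same count on the reduced clause set, 2 assignments work.
Total: 3 + 2 = 5.

5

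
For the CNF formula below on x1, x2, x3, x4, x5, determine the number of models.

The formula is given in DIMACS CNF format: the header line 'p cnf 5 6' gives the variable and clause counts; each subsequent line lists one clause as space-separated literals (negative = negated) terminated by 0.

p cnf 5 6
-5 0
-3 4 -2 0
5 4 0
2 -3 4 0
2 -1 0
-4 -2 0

There are 2^5 = 32 truth assignments over (x1, x2, x3, x4, x5).
Split on x4. With x4 = True, the clauses containing x4 are satisfied and ¬x4 drops from the rest; 2 of the 2^4 = 16 assignments to the other variables satisfy what remains.
With x4 = False, by the same count on the reduced clause set, 0 assignments work.
(One model: x1=F, x2=F, x3=F, x4=T, x5=F.)
Total: 2 + 0 = 2.

2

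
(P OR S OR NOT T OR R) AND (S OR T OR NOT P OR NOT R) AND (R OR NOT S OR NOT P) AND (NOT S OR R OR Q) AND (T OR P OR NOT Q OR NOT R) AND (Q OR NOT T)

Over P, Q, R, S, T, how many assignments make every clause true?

There are 2^5 = 32 truth assignments over (P, Q, R, S, T).
Split on T. With T = true, the clauses containing T are satisfied and NOT T drops from the rest; 6 of the 2^4 = 16 assignments to the other variables satisfy what remains.
With T = false, by the same count on the reduced clause set, 9 assignments work.
(One model: P=F, Q=F, R=F, S=F, T=F.)
Total: 6 + 9 = 15.

15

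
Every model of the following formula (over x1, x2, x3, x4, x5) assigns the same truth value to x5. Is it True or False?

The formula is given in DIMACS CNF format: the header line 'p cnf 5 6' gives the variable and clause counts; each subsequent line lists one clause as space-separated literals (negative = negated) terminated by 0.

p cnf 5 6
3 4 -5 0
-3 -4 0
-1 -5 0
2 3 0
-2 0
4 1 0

Suppose x5 = True.
(¬x1) alone gives x1 = False.
(¬x2) alone gives x2 = False.
(x3) alone gives x3 = True.
(¬x4) alone gives x4 = False.
That conflicts with the unit clause (x4).
So every satisfying assignment has x5 = False.

False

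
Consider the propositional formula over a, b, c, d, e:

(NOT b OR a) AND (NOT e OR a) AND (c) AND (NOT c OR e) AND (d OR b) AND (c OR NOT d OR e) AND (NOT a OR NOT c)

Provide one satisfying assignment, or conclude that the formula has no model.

The clause (c) is unit, so c = true.
The clause (e) is unit, so e = true.
The clause (a) is unit, so a = true.
But (NOT a) is also a unit clause — contradiction.

UNSATISFIABLE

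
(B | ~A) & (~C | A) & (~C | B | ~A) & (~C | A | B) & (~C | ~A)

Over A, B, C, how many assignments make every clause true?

3

There are 2^3 = 8 truth assignments over (A, B, C).
Check each against the 5 clauses (columns in the order A, B, C):
  F F F  ✓ satisfies all
  F F T  ✗ fails (~C | A)
  F T F  ✓ satisfies all
  F T T  ✗ fails (~C | A)
  T F F  ✗ fails (B | ~A)
  T F T  ✗ fails (B | ~A)
  T T F  ✓ satisfies all
  T T T  ✗ fails (~C | ~A)
3 of the 8 rows are models.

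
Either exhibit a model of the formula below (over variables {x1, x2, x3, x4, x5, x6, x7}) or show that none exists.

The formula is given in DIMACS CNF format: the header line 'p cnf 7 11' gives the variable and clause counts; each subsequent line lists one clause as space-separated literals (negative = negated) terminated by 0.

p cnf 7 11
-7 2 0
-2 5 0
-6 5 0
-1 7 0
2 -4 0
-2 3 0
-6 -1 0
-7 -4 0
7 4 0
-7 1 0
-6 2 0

x1=False, x2=True, x3=True, x4=True, x5=True, x6=True, x7=False

Suppose x7 = False.
(¬x1) alone gives x1 = False.
(x4) alone gives x4 = True.
(x2) alone gives x2 = True.
(x5) alone gives x5 = True.
(x3) alone gives x3 = True.
All clauses hold; x6 can take either value.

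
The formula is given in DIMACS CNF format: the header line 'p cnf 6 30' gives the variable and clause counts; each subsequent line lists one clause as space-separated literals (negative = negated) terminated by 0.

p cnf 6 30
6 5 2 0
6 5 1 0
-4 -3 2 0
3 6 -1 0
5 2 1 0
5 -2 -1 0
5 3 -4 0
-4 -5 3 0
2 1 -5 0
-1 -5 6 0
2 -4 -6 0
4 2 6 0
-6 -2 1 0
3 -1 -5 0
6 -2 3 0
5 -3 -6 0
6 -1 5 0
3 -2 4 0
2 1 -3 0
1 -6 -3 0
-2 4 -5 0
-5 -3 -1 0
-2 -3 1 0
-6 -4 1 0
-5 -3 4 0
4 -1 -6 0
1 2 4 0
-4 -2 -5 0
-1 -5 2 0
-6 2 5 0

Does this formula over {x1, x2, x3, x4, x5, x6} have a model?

No, unsatisfiable

Suppose x6 = True.
Suppose x2 = True.
(x1) alone gives x1 = True.
(x5) alone gives x5 = True.
(x3) alone gives x3 = True.
But (¬x3) is also a unit clause — contradiction.
That branch fails; take x2 = False instead.
(¬x4) alone gives x4 = False.
(¬x1) alone gives x1 = False.
But (x1) is also a unit clause — contradiction.
Neither x2 = True nor x2 = False works.
That branch fails; take x6 = False instead.
Suppose x5 = True.
(¬x1) alone gives x1 = False.
(x2) alone gives x2 = True.
(x3) alone gives x3 = True.
But (¬x3) is also a unit clause — contradiction.
That branch fails; take x5 = False instead.
(x2) alone gives x2 = True.
(x1) alone gives x1 = True.
But (¬x1) is also a unit clause — contradiction.
Neither x5 = True nor x5 = False works.
Neither x6 = True nor x6 = False works.
No assignment satisfies every clause.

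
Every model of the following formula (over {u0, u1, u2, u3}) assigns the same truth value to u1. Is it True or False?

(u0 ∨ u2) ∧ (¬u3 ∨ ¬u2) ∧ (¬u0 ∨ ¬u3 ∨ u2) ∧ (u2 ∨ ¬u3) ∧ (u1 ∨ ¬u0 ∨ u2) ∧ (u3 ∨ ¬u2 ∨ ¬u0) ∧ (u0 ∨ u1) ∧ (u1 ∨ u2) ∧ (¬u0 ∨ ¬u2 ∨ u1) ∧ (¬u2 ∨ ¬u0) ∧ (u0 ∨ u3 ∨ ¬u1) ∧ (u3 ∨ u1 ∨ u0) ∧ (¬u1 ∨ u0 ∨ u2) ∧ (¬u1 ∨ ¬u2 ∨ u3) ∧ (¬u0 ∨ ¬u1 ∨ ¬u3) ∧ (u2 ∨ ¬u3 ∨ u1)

Suppose u1 = False.
(u0) alone gives u0 = True.
(u2) alone gives u2 = True.
Now (¬u2) is unsatisfied and unit — conflict.
So every satisfying assignment has u1 = True.

True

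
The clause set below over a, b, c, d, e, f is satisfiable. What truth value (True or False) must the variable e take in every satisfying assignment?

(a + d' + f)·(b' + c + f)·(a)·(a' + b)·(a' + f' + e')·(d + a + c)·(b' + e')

False

Suppose e = 1.
Unit clause (a) forces a = 1.
Unit clause (b) forces b = 1.
But (b') is also a unit clause — contradiction.
So every satisfying assignment has e = False.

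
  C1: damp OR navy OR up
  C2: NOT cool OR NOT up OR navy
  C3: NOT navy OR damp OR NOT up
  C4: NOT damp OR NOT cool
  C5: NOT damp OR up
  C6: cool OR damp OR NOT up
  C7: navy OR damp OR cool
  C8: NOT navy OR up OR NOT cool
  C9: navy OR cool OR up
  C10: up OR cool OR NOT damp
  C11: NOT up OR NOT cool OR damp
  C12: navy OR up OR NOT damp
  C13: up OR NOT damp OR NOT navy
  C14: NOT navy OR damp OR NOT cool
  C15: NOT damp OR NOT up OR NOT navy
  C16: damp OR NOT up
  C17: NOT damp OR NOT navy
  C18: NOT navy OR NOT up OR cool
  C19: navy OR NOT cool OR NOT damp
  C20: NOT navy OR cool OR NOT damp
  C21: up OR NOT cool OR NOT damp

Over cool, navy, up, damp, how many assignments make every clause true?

2

There are 2^4 = 16 truth assignments over (cool, navy, up, damp).
Split on navy. With navy = true, the clauses containing navy are satisfied and NOT navy drops from the rest; 1 of the 2^3 = 8 assignments to the other variables satisfy what remains.
With navy = false, by the same count on the reduced clause set, 1 assignment works.
Total: 1 + 1 = 2.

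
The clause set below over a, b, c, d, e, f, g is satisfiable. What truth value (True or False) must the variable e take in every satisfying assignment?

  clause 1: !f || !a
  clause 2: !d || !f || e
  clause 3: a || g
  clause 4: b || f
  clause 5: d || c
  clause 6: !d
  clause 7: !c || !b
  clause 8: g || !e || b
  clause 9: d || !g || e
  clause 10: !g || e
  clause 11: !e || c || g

True

Suppose e = false.
(!d) alone gives d = false.
(c) alone gives c = true.
(!b) alone gives b = false.
(f) alone gives f = true.
(!a) alone gives a = false.
(g) alone gives g = true.
But (!g) is also a unit clause — contradiction.
So every satisfying assignment has e = True.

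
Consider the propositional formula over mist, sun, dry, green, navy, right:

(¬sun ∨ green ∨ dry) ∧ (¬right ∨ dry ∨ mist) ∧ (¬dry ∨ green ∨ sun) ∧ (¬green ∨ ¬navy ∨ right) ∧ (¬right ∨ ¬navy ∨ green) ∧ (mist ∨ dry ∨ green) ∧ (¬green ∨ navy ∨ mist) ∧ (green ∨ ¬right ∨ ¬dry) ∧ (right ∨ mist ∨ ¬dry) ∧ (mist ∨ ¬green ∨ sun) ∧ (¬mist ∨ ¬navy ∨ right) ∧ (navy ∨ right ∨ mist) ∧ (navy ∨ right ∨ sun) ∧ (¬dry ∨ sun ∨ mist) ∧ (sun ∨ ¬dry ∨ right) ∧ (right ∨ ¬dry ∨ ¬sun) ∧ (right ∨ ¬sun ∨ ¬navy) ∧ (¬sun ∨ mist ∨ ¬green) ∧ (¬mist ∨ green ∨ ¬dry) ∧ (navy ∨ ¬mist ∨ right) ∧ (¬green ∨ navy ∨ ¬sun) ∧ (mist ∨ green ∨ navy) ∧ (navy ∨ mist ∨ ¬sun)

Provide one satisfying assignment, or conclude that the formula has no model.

Branch on sun: set sun = False.
Branch on dry: set dry = False.
Branch on right: set right = True.
From the singleton clause (mist), mist = True.
Branch on navy: set navy = False.
All clauses hold; green can take either value.

mist=True; sun=False; dry=False; green=True; navy=False; right=True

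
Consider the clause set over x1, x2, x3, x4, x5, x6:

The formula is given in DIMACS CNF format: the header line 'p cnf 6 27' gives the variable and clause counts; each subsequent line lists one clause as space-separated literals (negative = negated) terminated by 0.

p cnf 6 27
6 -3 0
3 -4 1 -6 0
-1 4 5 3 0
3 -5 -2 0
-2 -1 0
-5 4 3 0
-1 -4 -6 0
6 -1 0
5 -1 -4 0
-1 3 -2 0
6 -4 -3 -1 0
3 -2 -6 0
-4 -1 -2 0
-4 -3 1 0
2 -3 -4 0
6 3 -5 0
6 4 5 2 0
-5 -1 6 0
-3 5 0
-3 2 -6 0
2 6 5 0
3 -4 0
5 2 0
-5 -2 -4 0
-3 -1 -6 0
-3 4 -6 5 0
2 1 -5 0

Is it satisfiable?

Satisfiable

Case x6 = True:
Case x2 = True:
From the singleton clause (¬x1), x1 = False.
From the singleton clause (x3), x3 = True.
From the singleton clause (¬x4), x4 = False.
From the singleton clause (x5), x5 = True.
This assignment satisfies each clause.
A satisfying assignment: x1: False,  x2: True,  x3: True,  x4: False,  x5: True,  x6: True.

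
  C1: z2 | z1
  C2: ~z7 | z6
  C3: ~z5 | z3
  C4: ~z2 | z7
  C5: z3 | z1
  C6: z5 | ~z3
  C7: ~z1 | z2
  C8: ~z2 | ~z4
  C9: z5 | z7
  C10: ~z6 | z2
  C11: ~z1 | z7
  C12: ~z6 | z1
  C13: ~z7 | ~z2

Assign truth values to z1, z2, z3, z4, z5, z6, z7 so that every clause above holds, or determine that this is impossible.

UNSATISFIABLE

Branch on z2: set z2 = 1.
Unit clause (z7) forces z7 = 1.
But (~z7) is also a unit clause — contradiction.
Backtrack on z2: now try z2 = 0.
Unit clause (z1) forces z1 = 1.
But (~z1) is also a unit clause — contradiction.
Either choice for z2 ends in contradiction.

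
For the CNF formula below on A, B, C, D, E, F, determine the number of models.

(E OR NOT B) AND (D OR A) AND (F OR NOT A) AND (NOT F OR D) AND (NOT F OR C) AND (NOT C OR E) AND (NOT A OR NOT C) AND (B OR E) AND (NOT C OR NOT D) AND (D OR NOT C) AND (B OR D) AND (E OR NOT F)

2

There are 2^6 = 64 truth assignments over (A, B, C, D, E, F).
Split on B. With B = true, the clauses containing B are satisfied and NOT B drops from the rest; 1 of the 2^5 = 32 assignments to the other variables satisfy what remains.
With B = false, by the same count on the reduced clause set, 1 assignment works.
(One model: A=F, B=F, C=F, D=T, E=T, F=F.)
Total: 1 + 1 = 2.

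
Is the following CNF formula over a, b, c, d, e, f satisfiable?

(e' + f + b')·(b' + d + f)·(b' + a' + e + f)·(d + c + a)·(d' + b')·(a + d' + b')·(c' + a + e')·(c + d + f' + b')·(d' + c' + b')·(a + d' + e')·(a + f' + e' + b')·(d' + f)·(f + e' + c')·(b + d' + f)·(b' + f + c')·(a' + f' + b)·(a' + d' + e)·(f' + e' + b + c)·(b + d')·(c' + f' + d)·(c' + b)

Branch on d: set d = 0.
Branch on b: set b = 0.
Unit clause (c') forces c = 0.
Unit clause (a) forces a = 1.
Unit clause (f') forces f = 0.
Every clause is now satisfied; e is unconstrained.
A satisfying assignment: a ↦ 1; b ↦ 0; c ↦ 0; d ↦ 0; e ↦ 0; f ↦ 0.

Yes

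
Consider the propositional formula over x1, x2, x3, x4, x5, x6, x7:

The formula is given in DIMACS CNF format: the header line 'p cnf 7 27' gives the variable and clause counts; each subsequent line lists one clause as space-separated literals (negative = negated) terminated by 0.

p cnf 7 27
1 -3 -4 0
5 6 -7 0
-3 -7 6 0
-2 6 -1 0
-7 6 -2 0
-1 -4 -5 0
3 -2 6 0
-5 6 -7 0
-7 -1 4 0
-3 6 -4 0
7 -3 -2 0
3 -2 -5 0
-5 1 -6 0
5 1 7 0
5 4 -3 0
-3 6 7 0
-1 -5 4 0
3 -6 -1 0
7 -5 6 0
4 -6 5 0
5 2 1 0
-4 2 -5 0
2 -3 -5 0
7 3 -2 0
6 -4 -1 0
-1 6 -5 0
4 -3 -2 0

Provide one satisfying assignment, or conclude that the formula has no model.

Suppose x1 = True.
Suppose x2 = False.
Suppose x4 = False.
The clause (¬x7) is unit, so x7 = False.
The clause (¬x5) is unit, so x5 = False.
The clause (¬x3) is unit, so x3 = False.
The clause (¬x6) is unit, so x6 = False.
This assignment satisfies each clause.

x1 ↦ True,  x2 ↦ False,  x3 ↦ False,  x4 ↦ False,  x5 ↦ False,  x6 ↦ False,  x7 ↦ False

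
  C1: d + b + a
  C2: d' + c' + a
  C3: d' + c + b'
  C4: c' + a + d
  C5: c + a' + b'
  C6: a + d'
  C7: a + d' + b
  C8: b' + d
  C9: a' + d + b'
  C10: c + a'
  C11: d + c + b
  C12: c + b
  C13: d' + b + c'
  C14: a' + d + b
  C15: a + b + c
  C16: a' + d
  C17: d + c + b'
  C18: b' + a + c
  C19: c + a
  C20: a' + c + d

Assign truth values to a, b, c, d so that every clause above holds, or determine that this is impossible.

a=1,  b=1,  c=1,  d=1

Suppose a = 1.
From the singleton clause (c), c = 1.
From the singleton clause (d), d = 1.
From the singleton clause (b), b = 1.
This assignment satisfies each clause.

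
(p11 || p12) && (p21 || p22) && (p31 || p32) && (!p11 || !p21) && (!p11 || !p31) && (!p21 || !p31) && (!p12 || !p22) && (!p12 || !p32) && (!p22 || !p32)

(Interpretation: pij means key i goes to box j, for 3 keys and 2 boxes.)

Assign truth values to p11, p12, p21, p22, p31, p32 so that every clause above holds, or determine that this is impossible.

Try p11 = true.
The clause (!p21) is unit, so p21 = false.
The clause (p22) is unit, so p22 = true.
The clause (!p31) is unit, so p31 = false.
The clause (p32) is unit, so p32 = true.
Now (!p32) is unsatisfied and unit — conflict.
Backtrack on p11: now try p11 = false.
The clause (p12) is unit, so p12 = true.
The clause (!p22) is unit, so p22 = false.
The clause (p21) is unit, so p21 = true.
The clause (!p31) is unit, so p31 = false.
The clause (p32) is unit, so p32 = true.
Now (!p32) is unsatisfied and unit — conflict.
Both values of p11 lead to a conflict.

UNSATISFIABLE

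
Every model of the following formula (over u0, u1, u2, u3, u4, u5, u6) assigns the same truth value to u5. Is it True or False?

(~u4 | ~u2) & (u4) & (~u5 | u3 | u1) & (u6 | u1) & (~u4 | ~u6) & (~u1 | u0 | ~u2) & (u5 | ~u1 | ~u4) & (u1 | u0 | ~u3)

Suppose u5 = 0.
Unit clause (u4) forces u4 = 1.
Unit clause (~u2) forces u2 = 0.
Unit clause (~u6) forces u6 = 0.
Unit clause (u1) forces u1 = 1.
Now (~u1) is unsatisfied and unit — conflict.
So every satisfying assignment has u5 = True.

True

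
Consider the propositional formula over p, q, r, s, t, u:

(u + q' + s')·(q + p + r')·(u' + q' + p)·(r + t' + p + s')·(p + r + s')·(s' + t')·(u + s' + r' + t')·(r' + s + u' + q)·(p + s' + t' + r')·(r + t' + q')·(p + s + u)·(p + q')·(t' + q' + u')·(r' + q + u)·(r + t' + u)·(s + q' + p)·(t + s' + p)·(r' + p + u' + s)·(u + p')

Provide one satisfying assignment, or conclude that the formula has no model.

p: 0, q: 0, r: 0, s: 0, t: 0, u: 1

Branch on s: set s = 0.
Branch on p: set p = 0.
(u) alone gives u = 1.
(q') alone gives q = 0.
(r') alone gives r = 0.
No clause remains; t is free.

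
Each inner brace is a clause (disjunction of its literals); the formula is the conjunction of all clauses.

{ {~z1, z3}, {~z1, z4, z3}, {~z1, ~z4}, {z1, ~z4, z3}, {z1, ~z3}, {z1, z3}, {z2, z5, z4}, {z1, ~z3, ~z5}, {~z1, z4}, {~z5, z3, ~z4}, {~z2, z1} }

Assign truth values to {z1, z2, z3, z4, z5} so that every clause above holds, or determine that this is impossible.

Try z1 = 0.
The clause (~z3) is unit, so z3 = 0.
But (z3) is also a unit clause — contradiction.
So z1 must be the other value — set z1 = 1.
The clause (z3) is unit, so z3 = 1.
The clause (~z4) is unit, so z4 = 0.
But (z4) is also a unit clause — contradiction.
Neither z1 = 1 nor z1 = 0 works.

UNSATISFIABLE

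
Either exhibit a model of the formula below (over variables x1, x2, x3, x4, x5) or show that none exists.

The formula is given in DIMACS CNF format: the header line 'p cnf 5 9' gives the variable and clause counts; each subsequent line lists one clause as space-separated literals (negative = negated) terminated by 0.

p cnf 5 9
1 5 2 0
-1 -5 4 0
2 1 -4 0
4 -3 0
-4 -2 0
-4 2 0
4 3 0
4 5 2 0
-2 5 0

UNSATISFIABLE

Suppose x4 = True.
The clause (¬x2) is unit, so x2 = False.
That conflicts with the unit clause (x2).
Undo x4 and try x4 = False.
The clause (¬x3) is unit, so x3 = False.
That conflicts with the unit clause (x3).
Either choice for x4 ends in contradiction.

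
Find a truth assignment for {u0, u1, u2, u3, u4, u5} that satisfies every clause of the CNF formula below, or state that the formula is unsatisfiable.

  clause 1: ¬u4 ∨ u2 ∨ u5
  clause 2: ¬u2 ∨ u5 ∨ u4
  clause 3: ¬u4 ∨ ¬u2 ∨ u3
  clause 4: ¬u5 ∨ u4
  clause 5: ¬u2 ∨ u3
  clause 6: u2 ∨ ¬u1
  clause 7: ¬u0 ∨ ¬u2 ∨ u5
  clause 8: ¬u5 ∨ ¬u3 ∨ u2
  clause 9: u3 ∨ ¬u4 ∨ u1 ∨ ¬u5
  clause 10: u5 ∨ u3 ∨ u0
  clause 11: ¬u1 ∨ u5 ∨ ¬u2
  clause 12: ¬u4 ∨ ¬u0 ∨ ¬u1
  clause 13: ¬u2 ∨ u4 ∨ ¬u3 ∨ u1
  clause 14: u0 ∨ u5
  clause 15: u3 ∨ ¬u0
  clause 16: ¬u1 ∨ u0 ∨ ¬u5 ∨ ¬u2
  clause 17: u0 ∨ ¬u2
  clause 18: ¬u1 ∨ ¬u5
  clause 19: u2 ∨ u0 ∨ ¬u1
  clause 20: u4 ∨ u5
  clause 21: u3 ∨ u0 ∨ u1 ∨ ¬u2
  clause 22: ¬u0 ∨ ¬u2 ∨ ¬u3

UNSATISFIABLE

Try u5 = False.
From the singleton clause (u0), u0 = True.
From the singleton clause (¬u2), u2 = False.
From the singleton clause (¬u4), u4 = False.
Now (u4) is unsatisfied and unit — conflict.
That branch fails; take u5 = True instead.
From the singleton clause (u4), u4 = True.
From the singleton clause (¬u1), u1 = False.
From the singleton clause (u3), u3 = True.
From the singleton clause (u2), u2 = True.
From the singleton clause (u0), u0 = True.
Now (¬u0) is unsatisfied and unit — conflict.
Either choice for u5 ends in contradiction.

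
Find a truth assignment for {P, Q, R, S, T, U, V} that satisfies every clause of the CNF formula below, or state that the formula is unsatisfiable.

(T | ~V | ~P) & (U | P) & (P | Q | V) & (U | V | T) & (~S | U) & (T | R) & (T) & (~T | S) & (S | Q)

Unit clause (T) forces T = 1.
Unit clause (S) forces S = 1.
Unit clause (U) forces U = 1.
Case P = 0:
Case Q = 0:
Unit clause (V) forces V = 1.
All clauses hold; R can take either value.

P ↦ 0, Q ↦ 0, R ↦ 1, S ↦ 1, T ↦ 1, U ↦ 1, V ↦ 1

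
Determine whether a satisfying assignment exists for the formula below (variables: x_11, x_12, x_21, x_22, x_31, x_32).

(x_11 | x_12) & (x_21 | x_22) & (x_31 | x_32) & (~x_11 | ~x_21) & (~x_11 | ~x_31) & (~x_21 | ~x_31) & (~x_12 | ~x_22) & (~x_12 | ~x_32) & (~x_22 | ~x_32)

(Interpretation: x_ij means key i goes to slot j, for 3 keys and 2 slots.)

Case x_11 = 1:
(~x_21) alone gives x_21 = 0.
(x_22) alone gives x_22 = 1.
(~x_31) alone gives x_31 = 0.
(x_32) alone gives x_32 = 1.
But (~x_32) is also a unit clause — contradiction.
That branch fails; take x_11 = 0 instead.
(x_12) alone gives x_12 = 1.
(~x_22) alone gives x_22 = 0.
(x_21) alone gives x_21 = 1.
(~x_31) alone gives x_31 = 0.
(x_32) alone gives x_32 = 1.
But (~x_32) is also a unit clause — contradiction.
Both values of x_11 lead to a conflict.
No assignment satisfies every clause.

No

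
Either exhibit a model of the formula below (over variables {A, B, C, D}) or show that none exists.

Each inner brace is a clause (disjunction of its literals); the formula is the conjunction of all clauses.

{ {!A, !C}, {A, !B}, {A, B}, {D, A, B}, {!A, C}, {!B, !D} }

UNSATISFIABLE

Case A = false:
The clause (!B) is unit, so B = false.
Now (B) is unsatisfied and unit — conflict.
That branch fails; take A = true instead.
The clause (!C) is unit, so C = false.
Now (C) is unsatisfied and unit — conflict.
Both values of A lead to a conflict.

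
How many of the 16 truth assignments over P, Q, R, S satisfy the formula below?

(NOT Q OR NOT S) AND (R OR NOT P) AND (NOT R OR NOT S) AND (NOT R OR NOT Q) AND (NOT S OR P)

There are 2^4 = 16 truth assignments over (P, Q, R, S).
Check each against the 5 clauses (columns in the order P, Q, R, S):
  F F F F  ✓ satisfies all
  F F F T  ✗ fails (NOT S OR P)
  F F T F  ✓ satisfies all
  F F T T  ✗ fails (NOT R OR NOT S)
  F T F F  ✓ satisfies all
  F T F T  ✗ fails (NOT Q OR NOT S)
  F T T F  ✗ fails (NOT R OR NOT Q)
  F T T T  ✗ fails (NOT Q OR NOT S)
  T F F F  ✗ fails (R OR NOT P)
  T F F T  ✗ fails (R OR NOT P)
  T F T F  ✓ satisfies all
  T F T T  ✗ fails (NOT R OR NOT S)
  T T F F  ✗ fails (R OR NOT P)
  T T F T  ✗ fails (NOT Q OR NOT S)
  T T T F  ✗ fails (NOT R OR NOT Q)
  T T T T  ✗ fails (NOT Q OR NOT S)
4 of the 16 rows are models.

4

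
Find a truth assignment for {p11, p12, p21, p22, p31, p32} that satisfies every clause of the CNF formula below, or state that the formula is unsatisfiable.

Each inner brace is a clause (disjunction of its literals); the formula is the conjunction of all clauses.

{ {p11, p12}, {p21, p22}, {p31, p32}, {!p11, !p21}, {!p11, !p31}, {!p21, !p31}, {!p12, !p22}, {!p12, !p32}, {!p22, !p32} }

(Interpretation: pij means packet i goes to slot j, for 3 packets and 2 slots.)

UNSATISFIABLE

Try p11 = true.
The clause (!p21) is unit, so p21 = false.
The clause (p22) is unit, so p22 = true.
The clause (!p31) is unit, so p31 = false.
The clause (p32) is unit, so p32 = true.
That conflicts with the unit clause (!p32).
Backtrack on p11: now try p11 = false.
The clause (p12) is unit, so p12 = true.
The clause (!p22) is unit, so p22 = false.
The clause (p21) is unit, so p21 = true.
The clause (!p31) is unit, so p31 = false.
The clause (p32) is unit, so p32 = true.
That conflicts with the unit clause (!p32).
Either choice for p11 ends in contradiction.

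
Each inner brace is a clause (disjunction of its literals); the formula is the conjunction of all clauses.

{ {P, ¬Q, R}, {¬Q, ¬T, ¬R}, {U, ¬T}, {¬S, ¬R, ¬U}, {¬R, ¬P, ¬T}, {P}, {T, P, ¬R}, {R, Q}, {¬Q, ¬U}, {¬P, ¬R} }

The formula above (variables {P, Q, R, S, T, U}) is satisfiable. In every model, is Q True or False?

True

Suppose Q = False.
From the singleton clause (P), P = True.
From the singleton clause (R), R = True.
Now (¬R) is unsatisfied and unit — conflict.
So every satisfying assignment has Q = True.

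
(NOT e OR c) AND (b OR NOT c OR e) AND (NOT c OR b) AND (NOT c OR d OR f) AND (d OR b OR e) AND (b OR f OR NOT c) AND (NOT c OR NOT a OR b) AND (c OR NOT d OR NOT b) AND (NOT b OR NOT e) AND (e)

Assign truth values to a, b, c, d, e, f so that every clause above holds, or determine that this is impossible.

From the singleton clause (e), e = true.
From the singleton clause (c), c = true.
From the singleton clause (b), b = true.
That conflicts with the unit clause (NOT b).

UNSATISFIABLE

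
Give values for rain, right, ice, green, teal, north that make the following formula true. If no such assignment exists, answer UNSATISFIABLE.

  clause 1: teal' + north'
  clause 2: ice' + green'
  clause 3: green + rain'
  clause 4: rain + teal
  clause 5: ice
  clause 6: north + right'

rain=0, right=0, ice=1, green=0, teal=1, north=0

(ice) alone gives ice = 1.
(green') alone gives green = 0.
(rain') alone gives rain = 0.
(teal) alone gives teal = 1.
(north') alone gives north = 0.
(right') alone gives right = 0.
Every clause now holds.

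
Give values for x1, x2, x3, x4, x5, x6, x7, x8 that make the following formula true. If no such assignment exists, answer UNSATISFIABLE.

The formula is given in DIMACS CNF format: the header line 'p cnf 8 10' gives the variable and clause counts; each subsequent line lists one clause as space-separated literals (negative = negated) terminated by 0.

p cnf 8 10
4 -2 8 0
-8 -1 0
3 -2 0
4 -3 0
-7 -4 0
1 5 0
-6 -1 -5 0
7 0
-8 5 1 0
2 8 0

The clause (x7) is unit, so x7 = True.
The clause (¬x4) is unit, so x4 = False.
The clause (¬x3) is unit, so x3 = False.
The clause (¬x2) is unit, so x2 = False.
The clause (x8) is unit, so x8 = True.
The clause (¬x1) is unit, so x1 = False.
The clause (x5) is unit, so x5 = True.
All clauses hold; x6 can take either value.

x1: False, x2: False, x3: False, x4: False, x5: True, x6: True, x7: True, x8: True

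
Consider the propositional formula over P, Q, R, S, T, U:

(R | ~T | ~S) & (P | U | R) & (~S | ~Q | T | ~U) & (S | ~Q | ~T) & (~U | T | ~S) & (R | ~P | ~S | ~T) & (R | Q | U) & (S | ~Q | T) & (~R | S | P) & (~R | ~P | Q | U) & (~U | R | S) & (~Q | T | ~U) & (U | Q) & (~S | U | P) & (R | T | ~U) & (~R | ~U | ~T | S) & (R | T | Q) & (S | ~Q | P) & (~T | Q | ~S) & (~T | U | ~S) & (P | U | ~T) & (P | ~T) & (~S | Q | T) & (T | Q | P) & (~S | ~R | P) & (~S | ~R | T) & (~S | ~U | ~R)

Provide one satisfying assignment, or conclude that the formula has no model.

Branch on U: set U = 0.
(Q) alone gives Q = 1.
Branch on P: set P = 1.
Branch on S: set S = 1.
(~T) alone gives T = 0.
(~R) alone gives R = 0.
Every clause now holds.

P=1,  Q=1,  R=0,  S=1,  T=0,  U=0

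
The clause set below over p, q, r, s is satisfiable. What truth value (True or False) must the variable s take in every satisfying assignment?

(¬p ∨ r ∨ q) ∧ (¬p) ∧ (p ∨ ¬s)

Suppose s = True.
The clause (¬p) is unit, so p = False.
That conflicts with the unit clause (p).
So every satisfying assignment has s = False.

False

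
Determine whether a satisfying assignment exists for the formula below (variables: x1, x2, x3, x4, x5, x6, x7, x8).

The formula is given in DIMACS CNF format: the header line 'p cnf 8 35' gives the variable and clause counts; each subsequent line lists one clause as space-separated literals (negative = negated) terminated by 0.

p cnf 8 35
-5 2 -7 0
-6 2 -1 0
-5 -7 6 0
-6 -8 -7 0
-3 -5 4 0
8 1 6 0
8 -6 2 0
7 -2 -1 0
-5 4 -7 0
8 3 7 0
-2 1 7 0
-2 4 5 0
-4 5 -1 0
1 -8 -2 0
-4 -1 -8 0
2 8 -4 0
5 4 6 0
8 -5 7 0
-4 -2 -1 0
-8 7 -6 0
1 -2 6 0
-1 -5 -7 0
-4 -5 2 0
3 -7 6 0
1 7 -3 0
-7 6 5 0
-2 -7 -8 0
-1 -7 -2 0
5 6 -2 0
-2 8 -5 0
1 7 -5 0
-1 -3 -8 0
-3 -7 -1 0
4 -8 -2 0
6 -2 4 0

Case x5 = False:
Case x2 = False:
Case x6 = False:
From the singleton clause (x4), x4 = True.
From the singleton clause (¬x1), x1 = False.
From the singleton clause (x8), x8 = True.
From the singleton clause (¬x7), x7 = False.
From the singleton clause (¬x3), x3 = False.
Every clause now holds.
A satisfying assignment: x1: False,  x2: False,  x3: False,  x4: True,  x5: False,  x6: False,  x7: False,  x8: True.

Yes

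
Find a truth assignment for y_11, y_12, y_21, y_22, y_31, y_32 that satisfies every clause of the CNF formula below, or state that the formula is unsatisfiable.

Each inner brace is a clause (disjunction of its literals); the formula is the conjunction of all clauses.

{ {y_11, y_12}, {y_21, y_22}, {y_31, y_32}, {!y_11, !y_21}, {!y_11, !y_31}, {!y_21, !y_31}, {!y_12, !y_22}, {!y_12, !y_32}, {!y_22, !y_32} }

UNSATISFIABLE

Suppose y_11 = true.
(!y_21) alone gives y_21 = false.
(y_22) alone gives y_22 = true.
(!y_31) alone gives y_31 = false.
(y_32) alone gives y_32 = true.
Now (!y_32) is unsatisfied and unit — conflict.
That branch fails; take y_11 = false instead.
(y_12) alone gives y_12 = true.
(!y_22) alone gives y_22 = false.
(y_21) alone gives y_21 = true.
(!y_31) alone gives y_31 = false.
(y_32) alone gives y_32 = true.
Now (!y_32) is unsatisfied and unit — conflict.
Either choice for y_11 ends in contradiction.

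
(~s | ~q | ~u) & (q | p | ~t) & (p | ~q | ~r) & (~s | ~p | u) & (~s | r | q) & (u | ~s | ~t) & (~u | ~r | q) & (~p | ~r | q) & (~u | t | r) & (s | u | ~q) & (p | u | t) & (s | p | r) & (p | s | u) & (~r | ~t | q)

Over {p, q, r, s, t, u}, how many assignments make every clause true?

There are 2^6 = 64 truth assignments over (p, q, r, s, t, u).
Split on r. With r = 1, the clauses containing r are satisfied and ~r drops from the rest; 2 of the 2^5 = 32 assignments to the other variables satisfy what remains.
With r = 0, by the same count on the reduced clause set, 4 assignments work.
(One model: p=T, q=F, r=F, s=F, t=F, u=F.)
Total: 2 + 4 = 6.

6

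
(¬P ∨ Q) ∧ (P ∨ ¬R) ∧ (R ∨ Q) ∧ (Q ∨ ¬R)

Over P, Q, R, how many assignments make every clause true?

There are 2^3 = 8 truth assignments over (P, Q, R).
Split on P. With P = True, the clauses containing P are satisfied and ¬P drops from the rest; 2 of the 2^2 = 4 assignments to the other variables satisfy what remains.
With P = False, by the same count on the reduced clause set, 1 assignment works.
Total: 2 + 1 = 3.

3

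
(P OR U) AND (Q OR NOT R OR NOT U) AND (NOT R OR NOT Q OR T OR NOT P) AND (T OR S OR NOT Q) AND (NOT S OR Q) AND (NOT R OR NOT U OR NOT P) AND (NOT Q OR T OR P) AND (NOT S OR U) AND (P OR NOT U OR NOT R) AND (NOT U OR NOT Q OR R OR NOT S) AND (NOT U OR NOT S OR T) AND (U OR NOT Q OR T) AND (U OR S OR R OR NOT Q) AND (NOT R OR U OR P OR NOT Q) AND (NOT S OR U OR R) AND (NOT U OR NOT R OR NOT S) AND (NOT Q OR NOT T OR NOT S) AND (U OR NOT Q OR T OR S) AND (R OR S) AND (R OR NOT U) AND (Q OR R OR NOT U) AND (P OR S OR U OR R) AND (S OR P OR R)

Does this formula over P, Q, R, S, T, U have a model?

Yes

Branch on P: set P = true.
Branch on S: set S = false.
Unit clause (R) forces R = true.
Unit clause (NOT U) forces U = false.
Branch on Q: set Q = false.
All clauses hold; T can take either value.
A satisfying assignment: P=true, Q=false, R=true, S=false, T=true, U=false.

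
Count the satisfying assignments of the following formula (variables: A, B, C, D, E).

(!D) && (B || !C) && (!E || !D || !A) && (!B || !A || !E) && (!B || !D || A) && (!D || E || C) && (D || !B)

There are 2^5 = 32 truth assignments over (A, B, C, D, E).
Split on D. With D = true, the clauses containing D are satisfied and !D drops from the rest; 0 of the 2^4 = 16 assignments to the other variables satisfy what remains.
With D = false, by the same count on the reduced clause set, 4 assignments work.
(One model: A=F, B=F, C=F, D=F, E=F.)
Total: 0 + 4 = 4.

4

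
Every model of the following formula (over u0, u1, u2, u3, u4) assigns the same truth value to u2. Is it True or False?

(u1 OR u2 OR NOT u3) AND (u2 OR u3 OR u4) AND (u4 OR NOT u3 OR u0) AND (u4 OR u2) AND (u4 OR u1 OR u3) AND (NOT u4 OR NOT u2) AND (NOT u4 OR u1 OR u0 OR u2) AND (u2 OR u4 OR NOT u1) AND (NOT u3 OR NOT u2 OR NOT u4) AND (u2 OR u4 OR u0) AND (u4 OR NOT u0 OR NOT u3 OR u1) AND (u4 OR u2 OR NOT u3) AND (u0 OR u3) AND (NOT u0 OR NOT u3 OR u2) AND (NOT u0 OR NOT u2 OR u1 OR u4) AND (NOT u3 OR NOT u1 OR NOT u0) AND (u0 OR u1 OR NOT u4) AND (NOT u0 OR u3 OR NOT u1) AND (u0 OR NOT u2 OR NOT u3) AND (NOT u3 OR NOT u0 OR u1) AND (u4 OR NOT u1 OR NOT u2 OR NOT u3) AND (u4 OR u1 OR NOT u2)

Suppose u2 = true.
The clause (NOT u4) is unit, so u4 = false.
The clause (u1) is unit, so u1 = true.
The clause (NOT u3) is unit, so u3 = false.
The clause (u0) is unit, so u0 = true.
But (NOT u0) is also a unit clause — contradiction.
So every satisfying assignment has u2 = False.

False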